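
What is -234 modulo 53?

-234 = -5·53 + 31, so -234 ≡ 31 (mod 53).

31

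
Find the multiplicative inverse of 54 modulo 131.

17

131 = 2*54 + 23
54 = 2*23 + 8
23 = 2*8 + 7
8 = 1*7 + 1
7 = 7*1 + 0
gcd(54, 131) = 1, so the inverse exists.
Bézout: 1 = −7*131 + 17*54.
So 54⁻¹ ≡ 17 (mod 131).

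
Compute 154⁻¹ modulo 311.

103

311 = 2·154 + 3
154 = 51·3 + 1
3 = 3·1 + 0
gcd(154, 311) = 1, so the inverse exists.
Back-substitute for 1:
1 = 1·154 − 51·3
  = −51·311 + 103·154
So 154⁻¹ ≡ 103 (mod 311).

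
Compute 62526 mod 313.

239

62526 = 199×313 + 239, so 62526 ≡ 239 (mod 313).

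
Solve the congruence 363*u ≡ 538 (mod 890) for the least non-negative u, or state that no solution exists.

26

gcd(363, 890) = 1, so a unique solution mod 890 exists.
363⁻¹ ≡ 407 (mod 890).
u ≡ 407*538 ≡ 26 (mod 890).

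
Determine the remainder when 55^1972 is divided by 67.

By square-and-multiply:
1972 in binary is 11110110100, i.e. 1972 = 1024 + 512 + 256 + 128 + 32 + 16 + 4.
55^1 ≡ 55 (mod 67)
55^2 ≡ 55^2 = 3025 ≡ 10 (mod 67)
55^4 ≡ 10^2 = 100 ≡ 33 (mod 67)
55^8 ≡ 33^2 = 1089 ≡ 17 (mod 67)
55^16 ≡ 17^2 = 289 ≡ 21 (mod 67)
55^32 ≡ 21^2 = 441 ≡ 39 (mod 67)
55^64 ≡ 39^2 = 1521 ≡ 47 (mod 67)
55^128 ≡ 47^2 = 2209 ≡ 65 (mod 67)
55^256 ≡ 65^2 = 4225 ≡ 4 (mod 67)
55^512 ≡ 4^2 = 16 (mod 67)
55^1024 ≡ 16^2 = 256 ≡ 55 (mod 67)
55^1972 = 55^1024 * 55^512 * 55^256 * 55^128 * 55^32 * 55^16 * 55^4 ≡ 55 * 16 * 4 * 65 * 39 * 21 * 33 (mod 67).
Accumulate the product:
55 * 16 = 880 ≡ 9
9 * 4 = 36
36 * 65 = 2340 ≡ 62
62 * 39 = 2418 ≡ 6
6 * 21 = 126 ≡ 59
59 * 33 = 1947 ≡ 4

4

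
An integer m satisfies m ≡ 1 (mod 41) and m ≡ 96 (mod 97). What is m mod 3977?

2133

41⁻¹ mod 97: 41×71 ≡ 1 (mod 97), so 41⁻¹ ≡ 71.
m = 1 + 41×((96 − 1)×71 mod 97) = 1 + 41×52 = 2133.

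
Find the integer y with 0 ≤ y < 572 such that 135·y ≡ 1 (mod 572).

411

Apply the Euclidean algorithm and back-substitute:
572 = 4·135 + 32
135 = 4·32 + 7
32 = 4·7 + 4
7 = 1·4 + 3
4 = 1·3 + 1
3 = 3·1 + 0
gcd(135, 572) = 1, so the inverse exists.
Bézout: 1 = 38·572 − 161·135.
So 135⁻¹ ≡ −161 ≡ 411 (mod 572).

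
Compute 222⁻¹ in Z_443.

2

Apply the Euclidean algorithm and back-substitute:
443 = 1×222 + 221
222 = 1×221 + 1
221 = 221×1 + 0
gcd(222, 443) = 1, so the inverse exists.
Back-substitute for 1:
1 = 1×222 − 1×221
  = −1×443 + 2×222
So 222⁻¹ ≡ 2 (mod 443).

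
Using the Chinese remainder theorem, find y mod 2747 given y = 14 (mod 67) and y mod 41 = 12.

1488

67⁻¹ mod 41: 67*30 ≡ 1 (mod 41), so 67⁻¹ ≡ 30.
y = 14 + 67*((12 − 14)*30 mod 41) = 14 + 67*22 = 1488.
Check: 1488 mod 67 = 14, 1488 mod 41 = 12. ✓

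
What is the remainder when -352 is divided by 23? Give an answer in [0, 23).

-352 = -16×23 + 16, so -352 ≡ 16 (mod 23).

16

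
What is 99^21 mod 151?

21 in binary is 10101, i.e. 21 = 16 + 4 + 1.
99^1 ≡ 99 (mod 151)
99^2 ≡ 99^2 = 9801 ≡ 137 (mod 151)
99^4 ≡ 137^2 = 18769 ≡ 45 (mod 151)
99^8 ≡ 45^2 = 2025 ≡ 62 (mod 151)
99^16 ≡ 62^2 = 3844 ≡ 69 (mod 151)
99^21 = 99^16 × 99^4 × 99^1 ≡ 69 × 45 × 99 (mod 151).
Accumulate the product:
69 × 45 = 3105 ≡ 85
85 × 99 = 8415 ≡ 110

110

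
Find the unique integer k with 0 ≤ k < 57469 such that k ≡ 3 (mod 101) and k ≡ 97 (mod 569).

101⁻¹ mod 569: 101*400 ≡ 1 (mod 569), so 101⁻¹ ≡ 400.
k = 3 + 101*((97 − 3)*400 mod 569) = 3 + 101*46 = 4649.

4649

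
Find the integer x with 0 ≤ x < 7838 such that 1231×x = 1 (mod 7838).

815

Apply the Euclidean algorithm and back-substitute:
7838 = 6*1231 + 452
1231 = 2*452 + 327
452 = 1*327 + 125
327 = 2*125 + 77
125 = 1*77 + 48
77 = 1*48 + 29
48 = 1*29 + 19
29 = 1*19 + 10
19 = 1*10 + 9
10 = 1*9 + 1
9 = 9*1 + 0
gcd(1231, 7838) = 1, so the inverse exists.
Bézout: 1 = −128*7838 + 815*1231.
So 1231⁻¹ ≡ 815 (mod 7838).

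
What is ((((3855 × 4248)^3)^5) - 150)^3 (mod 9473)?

3855 × 4248 = 16376040 ≡ 6696 (mod 9473)
(6696)^3 ≡ 7045 (mod 9473)
(7045)^5 ≡ 8755 (mod 9473)
8755 - 150 = 8605
(8605)^3 ≡ 5996 (mod 9473)

5996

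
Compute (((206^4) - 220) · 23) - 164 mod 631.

136

(206)^4 ≡ 41 (mod 631)
41 - 220 = -179 ≡ 452 (mod 631)
452 · 23 = 10396 ≡ 300 (mod 631)
300 - 164 = 136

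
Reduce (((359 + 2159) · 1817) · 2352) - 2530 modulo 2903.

359 + 2159 = 2518
2518 · 1817 = 4575206 ≡ 78 (mod 2903)
78 · 2352 = 183456 ≡ 567 (mod 2903)
567 - 2530 = -1963 ≡ 940 (mod 2903)

940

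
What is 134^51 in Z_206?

51 in binary is 110011, i.e. 51 = 32 + 16 + 2 + 1.
134^1 ≡ 134 (mod 206)
134^2 ≡ 134^2 = 17956 ≡ 34 (mod 206)
134^4 ≡ 34^2 = 1156 ≡ 126 (mod 206)
134^8 ≡ 126^2 = 15876 ≡ 14 (mod 206)
134^16 ≡ 14^2 = 196 (mod 206)
134^32 ≡ 196^2 = 38416 ≡ 100 (mod 206)
134^51 = 134^32 · 134^16 · 134^2 · 134^1 ≡ 100 · 196 · 34 · 134 (mod 206).
Accumulate the product:
100 · 196 = 19600 ≡ 30
30 · 34 = 1020 ≡ 196
196 · 134 = 26264 ≡ 102

102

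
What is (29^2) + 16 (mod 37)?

6

(29)^2 ≡ 27 (mod 37)
27 + 16 = 43 ≡ 6 (mod 37)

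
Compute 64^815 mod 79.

62

By square-and-multiply:
815 in binary is 1100101111, i.e. 815 = 512 + 256 + 32 + 8 + 4 + 2 + 1.
64^1 ≡ 64 (mod 79)
64^2 ≡ 64^2 = 4096 ≡ 67 (mod 79)
64^4 ≡ 67^2 = 4489 ≡ 65 (mod 79)
64^8 ≡ 65^2 = 4225 ≡ 38 (mod 79)
64^16 ≡ 38^2 = 1444 ≡ 22 (mod 79)
64^32 ≡ 22^2 = 484 ≡ 10 (mod 79)
64^64 ≡ 10^2 = 100 ≡ 21 (mod 79)
64^128 ≡ 21^2 = 441 ≡ 46 (mod 79)
64^256 ≡ 46^2 = 2116 ≡ 62 (mod 79)
64^512 ≡ 62^2 = 3844 ≡ 52 (mod 79)
64^815 = 64^512 · 64^256 · 64^32 · 64^8 · 64^4 · 64^2 · 64^1 ≡ 52 · 62 · 10 · 38 · 65 · 67 · 64 (mod 79).
Accumulate the product:
52 · 62 = 3224 ≡ 64
64 · 10 = 640 ≡ 8
8 · 38 = 304 ≡ 67
67 · 65 = 4355 ≡ 10
10 · 67 = 670 ≡ 38
38 · 64 = 2432 ≡ 62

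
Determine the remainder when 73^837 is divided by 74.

837 in binary is 1101000101, i.e. 837 = 512 + 256 + 64 + 4 + 1.
73^1 ≡ 73 (mod 74)
73^2 ≡ 73^2 = 5329 ≡ 1 (mod 74)
73^4 ≡ 1^2 = 1 (mod 74)
73^8 ≡ 1^2 = 1 (mod 74)
73^16 ≡ 1^2 = 1 (mod 74)
73^32 ≡ 1^2 = 1 (mod 74)
73^64 ≡ 1^2 = 1 (mod 74)
73^128 ≡ 1^2 = 1 (mod 74)
73^256 ≡ 1^2 = 1 (mod 74)
73^512 ≡ 1^2 = 1 (mod 74)
73^837 = 73^512 * 73^256 * 73^64 * 73^4 * 73^1 ≡ 1 * 1 * 1 * 1 * 73 (mod 74).
Accumulate the product:
1 * 1 = 1
1 * 1 = 1
1 * 1 = 1
1 * 73 = 73

73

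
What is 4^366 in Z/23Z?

4^1 ≡ 4 (mod 23)
4^2 ≡ 4^2 = 16 (mod 23)
4^4 ≡ 16^2 = 256 ≡ 3 (mod 23)
4^8 ≡ 3^2 = 9 (mod 23)
4^16 ≡ 9^2 = 81 ≡ 12 (mod 23)
4^32 ≡ 12^2 = 144 ≡ 6 (mod 23)
4^64 ≡ 6^2 = 36 ≡ 13 (mod 23)
4^128 ≡ 13^2 = 169 ≡ 8 (mod 23)
4^256 ≡ 8^2 = 64 ≡ 18 (mod 23)
4^366 = 4^256 · 4^64 · 4^32 · 4^8 · 4^4 · 4^2 ≡ 18 · 13 · 6 · 9 · 3 · 16 (mod 23).
Accumulate the product:
18 · 13 = 234 ≡ 4
4 · 6 = 24 ≡ 1
1 · 9 = 9
9 · 3 = 27 ≡ 4
4 · 16 = 64 ≡ 18

18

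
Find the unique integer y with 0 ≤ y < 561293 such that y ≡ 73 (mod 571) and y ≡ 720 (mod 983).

571⁻¹ mod 983: 571×847 ≡ 1 (mod 983), so 571⁻¹ ≡ 847.
y = 73 + 571×((720 − 73)×847 mod 983) = 73 + 571×478 = 273011.

273011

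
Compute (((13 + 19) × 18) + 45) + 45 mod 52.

42

13 + 19 = 32
32 × 18 = 576 ≡ 4 (mod 52)
4 + 45 = 49
49 + 45 = 94 ≡ 42 (mod 52)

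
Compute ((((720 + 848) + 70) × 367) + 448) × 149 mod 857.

720 + 848 = 1568 ≡ 711 (mod 857)
711 + 70 = 781
781 × 367 = 286627 ≡ 389 (mod 857)
389 + 448 = 837
837 × 149 = 124713 ≡ 448 (mod 857)

448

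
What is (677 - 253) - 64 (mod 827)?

360

677 - 253 = 424
424 - 64 = 360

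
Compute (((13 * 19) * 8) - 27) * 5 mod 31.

11

13 * 19 = 247 ≡ 30 (mod 31)
30 * 8 = 240 ≡ 23 (mod 31)
23 - 27 = -4 ≡ 27 (mod 31)
27 * 5 = 135 ≡ 11 (mod 31)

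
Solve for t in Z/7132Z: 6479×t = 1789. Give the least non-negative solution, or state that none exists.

gcd(6479, 7132) = 1, so a unique solution mod 7132 exists.
6479⁻¹ ≡ 699 (mod 7132).
t ≡ 699×1789 ≡ 2411 (mod 7132).

2411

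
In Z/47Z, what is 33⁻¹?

10

Apply the Euclidean algorithm and back-substitute:
47 = 1·33 + 14
33 = 2·14 + 5
14 = 2·5 + 4
5 = 1·4 + 1
4 = 4·1 + 0
gcd(33, 47) = 1, so the inverse exists.
Back-substitute for 1:
1 = 1·5 − 1·4
  = −1·14 + 3·5
  = 3·33 − 7·14
  = −7·47 + 10·33
So 33⁻¹ ≡ 10 (mod 47).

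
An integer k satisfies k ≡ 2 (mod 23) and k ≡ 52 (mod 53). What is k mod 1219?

370

23⁻¹ mod 53: 23·30 ≡ 1 (mod 53), so 23⁻¹ ≡ 30.
k = 2 + 23·((52 − 2)·30 mod 53) = 2 + 23·16 = 370.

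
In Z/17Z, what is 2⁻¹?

17 = 8·2 + 1
2 = 2·1 + 0
gcd(2, 17) = 1, so the inverse exists.
Bézout: 1 = 1·17 − 8·2.
So 2⁻¹ ≡ −8 ≡ 9 (mod 17).

9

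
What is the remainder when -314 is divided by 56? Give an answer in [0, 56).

-314 = -6*56 + 22, so -314 ≡ 22 (mod 56).

22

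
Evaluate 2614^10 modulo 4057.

10 in binary is 1010, i.e. 10 = 8 + 2.
2614^1 ≡ 2614 (mod 4057)
2614^2 ≡ 2614^2 = 6832996 ≡ 1008 (mod 4057)
2614^4 ≡ 1008^2 = 1016064 ≡ 1814 (mod 4057)
2614^8 ≡ 1814^2 = 3290596 ≡ 369 (mod 4057)
2614^10 = 2614^8 · 2614^2 ≡ 369 · 1008 (mod 4057).
369 · 1008 = 371952 ≡ 2765 (mod 4057).

2765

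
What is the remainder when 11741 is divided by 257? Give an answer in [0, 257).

176

11741 = 45×257 + 176, so 11741 ≡ 176 (mod 257).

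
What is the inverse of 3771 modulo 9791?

1872

By the extended Euclidean algorithm:
9791 = 2*3771 + 2249
3771 = 1*2249 + 1522
2249 = 1*1522 + 727
1522 = 2*727 + 68
727 = 10*68 + 47
68 = 1*47 + 21
47 = 2*21 + 5
21 = 4*5 + 1
5 = 5*1 + 0
gcd(3771, 9791) = 1, so the inverse exists.
Bézout: 1 = −721*9791 + 1872*3771.
So 3771⁻¹ ≡ 1872 (mod 9791).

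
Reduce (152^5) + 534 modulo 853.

(152)^5 ≡ 511 (mod 853)
511 + 534 = 1045 ≡ 192 (mod 853)

192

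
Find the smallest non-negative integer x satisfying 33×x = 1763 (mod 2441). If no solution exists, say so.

gcd(33, 2441) = 1, so a unique solution mod 2441 exists.
33⁻¹ ≡ 74 (mod 2441).
x ≡ 74×1763 ≡ 1089 (mod 2441).

1089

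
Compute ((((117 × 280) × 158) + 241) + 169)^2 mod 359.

94

117 × 280 = 32760 ≡ 91 (mod 359)
91 × 158 = 14378 ≡ 18 (mod 359)
18 + 241 = 259
259 + 169 = 428 ≡ 69 (mod 359)
(69)^2 ≡ 94 (mod 359)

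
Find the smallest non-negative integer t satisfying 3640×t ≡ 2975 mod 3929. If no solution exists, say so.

gcd(3640, 3929) = 1, so a unique solution mod 3929 exists.
3640⁻¹ ≡ 3358 (mod 3929).
t ≡ 3358×2975 ≡ 2532 (mod 3929).

2532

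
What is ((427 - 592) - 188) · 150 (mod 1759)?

427 - 592 = -165 ≡ 1594 (mod 1759)
1594 - 188 = 1406
1406 · 150 = 210900 ≡ 1579 (mod 1759)

1579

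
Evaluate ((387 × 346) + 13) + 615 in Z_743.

47

387 × 346 = 133902 ≡ 162 (mod 743)
162 + 13 = 175
175 + 615 = 790 ≡ 47 (mod 743)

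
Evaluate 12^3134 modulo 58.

Compute successive squares:
3134 in binary is 110000111110, i.e. 3134 = 2048 + 1024 + 32 + 16 + 8 + 4 + 2.
12^1 ≡ 12 (mod 58)
12^2 ≡ 12^2 = 144 ≡ 28 (mod 58)
12^4 ≡ 28^2 = 784 ≡ 30 (mod 58)
12^8 ≡ 30^2 = 900 ≡ 30 (mod 58)
12^16 ≡ 30^2 = 900 ≡ 30 (mod 58)
12^32 ≡ 30^2 = 900 ≡ 30 (mod 58)
12^64 ≡ 30^2 = 900 ≡ 30 (mod 58)
12^128 ≡ 30^2 = 900 ≡ 30 (mod 58)
12^256 ≡ 30^2 = 900 ≡ 30 (mod 58)
12^512 ≡ 30^2 = 900 ≡ 30 (mod 58)
12^1024 ≡ 30^2 = 900 ≡ 30 (mod 58)
12^2048 ≡ 30^2 = 900 ≡ 30 (mod 58)
12^3134 = 12^2048 × 12^1024 × 12^32 × 12^16 × 12^8 × 12^4 × 12^2 ≡ 30 × 30 × 30 × 30 × 30 × 30 × 28 (mod 58).
Accumulate the product:
30 × 30 = 900 ≡ 30
30 × 30 = 900 ≡ 30
30 × 30 = 900 ≡ 30
30 × 30 = 900 ≡ 30
30 × 30 = 900 ≡ 30
30 × 28 = 840 ≡ 28

28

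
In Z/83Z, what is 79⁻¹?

Run the extended Euclidean algorithm:
83 = 1×79 + 4
79 = 19×4 + 3
4 = 1×3 + 1
3 = 3×1 + 0
gcd(79, 83) = 1, so the inverse exists.
Back-substitute for 1:
1 = 1×4 − 1×3
  = −1×79 + 20×4
  = 20×83 − 21×79
So 79⁻¹ ≡ −21 ≡ 62 (mod 83).

62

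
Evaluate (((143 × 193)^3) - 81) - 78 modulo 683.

129

143 × 193 = 27599 ≡ 279 (mod 683)
(279)^3 ≡ 288 (mod 683)
288 - 81 = 207
207 - 78 = 129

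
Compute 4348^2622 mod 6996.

5608

4348^1 ≡ 4348 (mod 6996)
4348^2 ≡ 4348^2 = 18905104 ≡ 1912 (mod 6996)
4348^4 ≡ 1912^2 = 3655744 ≡ 3832 (mod 6996)
4348^8 ≡ 3832^2 = 14684224 ≡ 6616 (mod 6996)
4348^16 ≡ 6616^2 = 43771456 ≡ 4480 (mod 6996)
4348^32 ≡ 4480^2 = 20070400 ≡ 5872 (mod 6996)
4348^64 ≡ 5872^2 = 34480384 ≡ 4096 (mod 6996)
4348^128 ≡ 4096^2 = 16777216 ≡ 808 (mod 6996)
4348^256 ≡ 808^2 = 652864 ≡ 2236 (mod 6996)
4348^512 ≡ 2236^2 = 4999696 ≡ 4552 (mod 6996)
4348^1024 ≡ 4552^2 = 20720704 ≡ 5548 (mod 6996)
4348^2048 ≡ 5548^2 = 30780304 ≡ 4900 (mod 6996)
4348^2622 = 4348^2048 × 4348^512 × 4348^32 × 4348^16 × 4348^8 × 4348^4 × 4348^2 ≡ 4900 × 4552 × 5872 × 4480 × 6616 × 3832 × 1912 (mod 6996).
Accumulate the product:
4900 × 4552 = 22304800 ≡ 1552
1552 × 5872 = 9113344 ≡ 4552
4552 × 4480 = 20392960 ≡ 6616
6616 × 6616 = 43771456 ≡ 4480
4480 × 3832 = 17167360 ≡ 6172
6172 × 1912 = 11800864 ≡ 5608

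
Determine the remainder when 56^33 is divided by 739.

Using repeated squaring:
33 in binary is 100001, i.e. 33 = 32 + 1.
56^1 ≡ 56 (mod 739)
56^2 ≡ 56^2 = 3136 ≡ 180 (mod 739)
56^4 ≡ 180^2 = 32400 ≡ 623 (mod 739)
56^8 ≡ 623^2 = 388129 ≡ 154 (mod 739)
56^16 ≡ 154^2 = 23716 ≡ 68 (mod 739)
56^32 ≡ 68^2 = 4624 ≡ 190 (mod 739)
56^33 = 56^32 × 56^1 ≡ 190 × 56 (mod 739).
190 × 56 = 10640 ≡ 294 (mod 739).

294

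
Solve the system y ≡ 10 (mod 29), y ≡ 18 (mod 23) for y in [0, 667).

29⁻¹ mod 23: 29*4 ≡ 1 (mod 23), so 29⁻¹ ≡ 4.
y = 10 + 29*((18 − 10)*4 mod 23) = 10 + 29*9 = 271.

271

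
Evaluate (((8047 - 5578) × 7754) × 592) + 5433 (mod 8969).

8047 - 5578 = 2469
2469 × 7754 = 19144626 ≡ 4780 (mod 8969)
4780 × 592 = 2829760 ≡ 4525 (mod 8969)
4525 + 5433 = 9958 ≡ 989 (mod 8969)

989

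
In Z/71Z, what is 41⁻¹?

Run the extended Euclidean algorithm:
71 = 1×41 + 30
41 = 1×30 + 11
30 = 2×11 + 8
11 = 1×8 + 3
8 = 2×3 + 2
3 = 1×2 + 1
2 = 2×1 + 0
gcd(41, 71) = 1, so the inverse exists.
Back-substitute for 1:
1 = 1×3 − 1×2
  = −1×8 + 3×3
  = 3×11 − 4×8
  = −4×30 + 11×11
  = 11×41 − 15×30
  = −15×71 + 26×41
So 41⁻¹ ≡ 26 (mod 71).

26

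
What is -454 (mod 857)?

-454 = -1*857 + 403, so -454 ≡ 403 (mod 857).

403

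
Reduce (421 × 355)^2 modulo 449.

421 × 355 = 149455 ≡ 387 (mod 449)
(387)^2 ≡ 252 (mod 449)

252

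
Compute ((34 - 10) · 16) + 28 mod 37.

5

34 - 10 = 24
24 · 16 = 384 ≡ 14 (mod 37)
14 + 28 = 42 ≡ 5 (mod 37)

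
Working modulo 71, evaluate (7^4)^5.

37

(7)^4 ≡ 58 (mod 71)
(58)^5 ≡ 37 (mod 71)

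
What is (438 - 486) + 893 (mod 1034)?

845

438 - 486 = -48 ≡ 986 (mod 1034)
986 + 893 = 1879 ≡ 845 (mod 1034)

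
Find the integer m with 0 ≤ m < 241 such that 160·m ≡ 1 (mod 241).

119

Run the extended Euclidean algorithm:
241 = 1·160 + 81
160 = 1·81 + 79
81 = 1·79 + 2
79 = 39·2 + 1
2 = 2·1 + 0
gcd(160, 241) = 1, so the inverse exists.
Back-substitute for 1:
1 = 1·79 − 39·2
  = −39·81 + 40·79
  = 40·160 − 79·81
  = −79·241 + 119·160
So 160⁻¹ ≡ 119 (mod 241).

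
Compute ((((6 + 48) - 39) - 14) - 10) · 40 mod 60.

0

6 + 48 = 54
54 - 39 = 15
15 - 14 = 1
1 - 10 = -9 ≡ 51 (mod 60)
51 · 40 = 2040 ≡ 0 (mod 60)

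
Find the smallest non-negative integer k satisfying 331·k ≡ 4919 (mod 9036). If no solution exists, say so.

7877

gcd(331, 9036) = 1, so a unique solution mod 9036 exists.
331⁻¹ ≡ 6115 (mod 9036).
k ≡ 6115·4919 ≡ 7877 (mod 9036).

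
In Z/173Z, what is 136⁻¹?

Apply the Euclidean algorithm and back-substitute:
173 = 1*136 + 37
136 = 3*37 + 25
37 = 1*25 + 12
25 = 2*12 + 1
12 = 12*1 + 0
gcd(136, 173) = 1, so the inverse exists.
Back-substitute for 1:
1 = 1*25 − 2*12
  = −2*37 + 3*25
  = 3*136 − 11*37
  = −11*173 + 14*136
So 136⁻¹ ≡ 14 (mod 173).

14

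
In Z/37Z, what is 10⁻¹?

By the extended Euclidean algorithm:
37 = 3·10 + 7
10 = 1·7 + 3
7 = 2·3 + 1
3 = 3·1 + 0
gcd(10, 37) = 1, so the inverse exists.
Back-substitute for 1:
1 = 1·7 − 2·3
  = −2·10 + 3·7
  = 3·37 − 11·10
So 10⁻¹ ≡ −11 ≡ 26 (mod 37).

26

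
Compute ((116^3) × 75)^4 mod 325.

250

(116)^3 ≡ 246 (mod 325)
246 × 75 = 18450 ≡ 250 (mod 325)
(250)^4 ≡ 250 (mod 325)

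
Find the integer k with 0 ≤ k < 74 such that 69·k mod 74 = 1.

Run the extended Euclidean algorithm:
74 = 1*69 + 5
69 = 13*5 + 4
5 = 1*4 + 1
4 = 4*1 + 0
gcd(69, 74) = 1, so the inverse exists.
Bézout: 1 = 14*74 − 15*69.
So 69⁻¹ ≡ −15 ≡ 59 (mod 74).

59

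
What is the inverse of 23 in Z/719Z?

594

719 = 31*23 + 6
23 = 3*6 + 5
6 = 1*5 + 1
5 = 5*1 + 0
gcd(23, 719) = 1, so the inverse exists.
Bézout: 1 = 4*719 − 125*23.
So 23⁻¹ ≡ −125 ≡ 594 (mod 719).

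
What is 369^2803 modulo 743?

709

By square-and-multiply:
369^1 ≡ 369 (mod 743)
369^2 ≡ 369^2 = 136161 ≡ 192 (mod 743)
369^4 ≡ 192^2 = 36864 ≡ 457 (mod 743)
369^8 ≡ 457^2 = 208849 ≡ 66 (mod 743)
369^16 ≡ 66^2 = 4356 ≡ 641 (mod 743)
369^32 ≡ 641^2 = 410881 ≡ 2 (mod 743)
369^64 ≡ 2^2 = 4 (mod 743)
369^128 ≡ 4^2 = 16 (mod 743)
369^256 ≡ 16^2 = 256 (mod 743)
369^512 ≡ 256^2 = 65536 ≡ 152 (mod 743)
369^1024 ≡ 152^2 = 23104 ≡ 71 (mod 743)
369^2048 ≡ 71^2 = 5041 ≡ 583 (mod 743)
369^2803 = 369^2048 * 369^512 * 369^128 * 369^64 * 369^32 * 369^16 * 369^2 * 369^1 ≡ 583 * 152 * 16 * 4 * 2 * 641 * 192 * 369 (mod 743).
Accumulate the product:
583 * 152 = 88616 ≡ 199
199 * 16 = 3184 ≡ 212
212 * 4 = 848 ≡ 105
105 * 2 = 210
210 * 641 = 134610 ≡ 127
127 * 192 = 24384 ≡ 608
608 * 369 = 224352 ≡ 709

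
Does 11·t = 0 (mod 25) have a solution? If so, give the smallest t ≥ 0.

0

gcd(11, 25) = 1, so a unique solution mod 25 exists.
11⁻¹ ≡ 16 (mod 25).
t ≡ 16·0 ≡ 0 (mod 25).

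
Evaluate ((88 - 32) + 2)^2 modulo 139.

88 - 32 = 56
56 + 2 = 58
(58)^2 ≡ 28 (mod 139)

28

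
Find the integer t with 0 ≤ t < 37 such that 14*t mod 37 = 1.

37 = 2·14 + 9
14 = 1·9 + 5
9 = 1·5 + 4
5 = 1·4 + 1
4 = 4·1 + 0
gcd(14, 37) = 1, so the inverse exists.
Bézout: 1 = −3·37 + 8·14.
So 14⁻¹ ≡ 8 (mod 37).

8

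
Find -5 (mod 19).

14

-5 = -1*19 + 14, so -5 ≡ 14 (mod 19).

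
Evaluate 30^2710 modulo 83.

Using repeated squaring:
2710 in binary is 101010010110, i.e. 2710 = 2048 + 512 + 128 + 16 + 4 + 2.
30^1 ≡ 30 (mod 83)
30^2 ≡ 30^2 = 900 ≡ 70 (mod 83)
30^4 ≡ 70^2 = 4900 ≡ 3 (mod 83)
30^8 ≡ 3^2 = 9 (mod 83)
30^16 ≡ 9^2 = 81 (mod 83)
30^32 ≡ 81^2 = 6561 ≡ 4 (mod 83)
30^64 ≡ 4^2 = 16 (mod 83)
30^128 ≡ 16^2 = 256 ≡ 7 (mod 83)
30^256 ≡ 7^2 = 49 (mod 83)
30^512 ≡ 49^2 = 2401 ≡ 77 (mod 83)
30^1024 ≡ 77^2 = 5929 ≡ 36 (mod 83)
30^2048 ≡ 36^2 = 1296 ≡ 51 (mod 83)
30^2710 = 30^2048 · 30^512 · 30^128 · 30^16 · 30^4 · 30^2 ≡ 51 · 77 · 7 · 81 · 3 · 70 (mod 83).
Accumulate the product:
51 · 77 = 3927 ≡ 26
26 · 7 = 182 ≡ 16
16 · 81 = 1296 ≡ 51
51 · 3 = 153 ≡ 70
70 · 70 = 4900 ≡ 3

3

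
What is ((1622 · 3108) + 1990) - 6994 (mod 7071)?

1622 · 3108 = 5041176 ≡ 6624 (mod 7071)
6624 + 1990 = 8614 ≡ 1543 (mod 7071)
1543 - 6994 = -5451 ≡ 1620 (mod 7071)

1620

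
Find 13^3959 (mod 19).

3

Compute successive squares:
3959 in binary is 111101110111, i.e. 3959 = 2048 + 1024 + 512 + 256 + 64 + 32 + 16 + 4 + 2 + 1.
13^1 ≡ 13 (mod 19)
13^2 ≡ 13^2 = 169 ≡ 17 (mod 19)
13^4 ≡ 17^2 = 289 ≡ 4 (mod 19)
13^8 ≡ 4^2 = 16 (mod 19)
13^16 ≡ 16^2 = 256 ≡ 9 (mod 19)
13^32 ≡ 9^2 = 81 ≡ 5 (mod 19)
13^64 ≡ 5^2 = 25 ≡ 6 (mod 19)
13^128 ≡ 6^2 = 36 ≡ 17 (mod 19)
13^256 ≡ 17^2 = 289 ≡ 4 (mod 19)
13^512 ≡ 4^2 = 16 (mod 19)
13^1024 ≡ 16^2 = 256 ≡ 9 (mod 19)
13^2048 ≡ 9^2 = 81 ≡ 5 (mod 19)
13^3959 = 13^2048 · 13^1024 · 13^512 · 13^256 · 13^64 · 13^32 · 13^16 · 13^4 · 13^2 · 13^1 ≡ 5 · 9 · 16 · 4 · 6 · 5 · 9 · 4 · 17 · 13 (mod 19).
Accumulate the product:
5 · 9 = 45 ≡ 7
7 · 16 = 112 ≡ 17
17 · 4 = 68 ≡ 11
11 · 6 = 66 ≡ 9
9 · 5 = 45 ≡ 7
7 · 9 = 63 ≡ 6
6 · 4 = 24 ≡ 5
5 · 17 = 85 ≡ 9
9 · 13 = 117 ≡ 3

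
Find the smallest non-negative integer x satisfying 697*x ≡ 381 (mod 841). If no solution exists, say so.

gcd(697, 841) = 1, so a unique solution mod 841 exists.
697⁻¹ ≡ 146 (mod 841).
x ≡ 146*381 ≡ 120 (mod 841).

120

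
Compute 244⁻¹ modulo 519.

385

Run the extended Euclidean algorithm:
519 = 2·244 + 31
244 = 7·31 + 27
31 = 1·27 + 4
27 = 6·4 + 3
4 = 1·3 + 1
3 = 3·1 + 0
gcd(244, 519) = 1, so the inverse exists.
Back-substitute for 1:
1 = 1·4 − 1·3
  = −1·27 + 7·4
  = 7·31 − 8·27
  = −8·244 + 63·31
  = 63·519 − 134·244
So 244⁻¹ ≡ −134 ≡ 385 (mod 519).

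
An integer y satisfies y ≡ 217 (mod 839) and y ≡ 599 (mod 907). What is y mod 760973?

644569

839⁻¹ mod 907: 839×40 ≡ 1 (mod 907), so 839⁻¹ ≡ 40.
y = 217 + 839×((599 − 217)×40 mod 907) = 217 + 839×768 = 644569.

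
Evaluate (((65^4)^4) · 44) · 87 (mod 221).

156

(65)^4 ≡ 13 (mod 221)
(13)^4 ≡ 52 (mod 221)
52 · 44 = 2288 ≡ 78 (mod 221)
78 · 87 = 6786 ≡ 156 (mod 221)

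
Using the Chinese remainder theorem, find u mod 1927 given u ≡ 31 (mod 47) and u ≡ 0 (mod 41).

1394

47⁻¹ mod 41: 47*7 ≡ 1 (mod 41), so 47⁻¹ ≡ 7.
u = 31 + 47*((0 − 31)*7 mod 41) = 31 + 47*29 = 1394.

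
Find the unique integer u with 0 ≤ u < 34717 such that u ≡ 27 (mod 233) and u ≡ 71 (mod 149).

233⁻¹ mod 149: 233×55 ≡ 1 (mod 149), so 233⁻¹ ≡ 55.
u = 27 + 233×((71 − 27)×55 mod 149) = 27 + 233×36 = 8415.
Check: 8415 mod 233 = 27, 8415 mod 149 = 71. ✓

8415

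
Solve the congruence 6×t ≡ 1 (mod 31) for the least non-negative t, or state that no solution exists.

gcd(6, 31) = 1, so a unique solution mod 31 exists.
6⁻¹ ≡ 26 (mod 31).
t ≡ 26×1 ≡ 26 (mod 31).

26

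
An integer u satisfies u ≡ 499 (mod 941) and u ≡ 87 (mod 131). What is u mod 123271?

941⁻¹ mod 131: 941·71 ≡ 1 (mod 131), so 941⁻¹ ≡ 71.
u = 499 + 941·((87 − 499)·71 mod 131) = 499 + 941·92 = 87071.

87071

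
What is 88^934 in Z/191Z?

20

Using repeated squaring:
934 in binary is 1110100110, i.e. 934 = 512 + 256 + 128 + 32 + 4 + 2.
88^1 ≡ 88 (mod 191)
88^2 ≡ 88^2 = 7744 ≡ 104 (mod 191)
88^4 ≡ 104^2 = 10816 ≡ 120 (mod 191)
88^8 ≡ 120^2 = 14400 ≡ 75 (mod 191)
88^16 ≡ 75^2 = 5625 ≡ 86 (mod 191)
88^32 ≡ 86^2 = 7396 ≡ 138 (mod 191)
88^64 ≡ 138^2 = 19044 ≡ 135 (mod 191)
88^128 ≡ 135^2 = 18225 ≡ 80 (mod 191)
88^256 ≡ 80^2 = 6400 ≡ 97 (mod 191)
88^512 ≡ 97^2 = 9409 ≡ 50 (mod 191)
88^934 = 88^512 · 88^256 · 88^128 · 88^32 · 88^4 · 88^2 ≡ 50 · 97 · 80 · 138 · 120 · 104 (mod 191).
Accumulate the product:
50 · 97 = 4850 ≡ 75
75 · 80 = 6000 ≡ 79
79 · 138 = 10902 ≡ 15
15 · 120 = 1800 ≡ 81
81 · 104 = 8424 ≡ 20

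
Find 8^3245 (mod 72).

Using repeated squaring:
3245 in binary is 110010101101, i.e. 3245 = 2048 + 1024 + 128 + 32 + 8 + 4 + 1.
8^1 ≡ 8 (mod 72)
8^2 ≡ 8^2 = 64 (mod 72)
8^4 ≡ 64^2 = 4096 ≡ 64 (mod 72)
8^8 ≡ 64^2 = 4096 ≡ 64 (mod 72)
8^16 ≡ 64^2 = 4096 ≡ 64 (mod 72)
8^32 ≡ 64^2 = 4096 ≡ 64 (mod 72)
8^64 ≡ 64^2 = 4096 ≡ 64 (mod 72)
8^128 ≡ 64^2 = 4096 ≡ 64 (mod 72)
8^256 ≡ 64^2 = 4096 ≡ 64 (mod 72)
8^512 ≡ 64^2 = 4096 ≡ 64 (mod 72)
8^1024 ≡ 64^2 = 4096 ≡ 64 (mod 72)
8^2048 ≡ 64^2 = 4096 ≡ 64 (mod 72)
8^3245 = 8^2048 · 8^1024 · 8^128 · 8^32 · 8^8 · 8^4 · 8^1 ≡ 64 · 64 · 64 · 64 · 64 · 64 · 8 (mod 72).
Accumulate the product:
64 · 64 = 4096 ≡ 64
64 · 64 = 4096 ≡ 64
64 · 64 = 4096 ≡ 64
64 · 64 = 4096 ≡ 64
64 · 64 = 4096 ≡ 64
64 · 8 = 512 ≡ 8

8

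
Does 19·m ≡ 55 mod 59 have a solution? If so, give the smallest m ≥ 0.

6

gcd(19, 59) = 1, so a unique solution mod 59 exists.
19⁻¹ ≡ 28 (mod 59).
m ≡ 28·55 ≡ 6 (mod 59).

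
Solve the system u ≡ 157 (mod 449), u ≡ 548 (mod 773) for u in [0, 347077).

449⁻¹ mod 773: 449×470 ≡ 1 (mod 773), so 449⁻¹ ≡ 470.
u = 157 + 449×((548 − 157)×470 mod 773) = 157 + 449×569 = 255638.

255638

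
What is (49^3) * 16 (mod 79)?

(49)^3 ≡ 18 (mod 79)
18 * 16 = 288 ≡ 51 (mod 79)

51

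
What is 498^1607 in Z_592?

By square-and-multiply:
1607 in binary is 11001000111, i.e. 1607 = 1024 + 512 + 64 + 4 + 2 + 1.
498^1 ≡ 498 (mod 592)
498^2 ≡ 498^2 = 248004 ≡ 548 (mod 592)
498^4 ≡ 548^2 = 300304 ≡ 160 (mod 592)
498^8 ≡ 160^2 = 25600 ≡ 144 (mod 592)
498^16 ≡ 144^2 = 20736 ≡ 16 (mod 592)
498^32 ≡ 16^2 = 256 (mod 592)
498^64 ≡ 256^2 = 65536 ≡ 416 (mod 592)
498^128 ≡ 416^2 = 173056 ≡ 192 (mod 592)
498^256 ≡ 192^2 = 36864 ≡ 160 (mod 592)
498^512 ≡ 160^2 = 25600 ≡ 144 (mod 592)
498^1024 ≡ 144^2 = 20736 ≡ 16 (mod 592)
498^1607 = 498^1024 · 498^512 · 498^64 · 498^4 · 498^2 · 498^1 ≡ 16 · 144 · 416 · 160 · 548 · 498 (mod 592).
Accumulate the product:
16 · 144 = 2304 ≡ 528
528 · 416 = 219648 ≡ 16
16 · 160 = 2560 ≡ 192
192 · 548 = 105216 ≡ 432
432 · 498 = 215136 ≡ 240

240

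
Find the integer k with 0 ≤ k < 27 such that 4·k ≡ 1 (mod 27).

7

Apply the Euclidean algorithm and back-substitute:
27 = 6·4 + 3
4 = 1·3 + 1
3 = 3·1 + 0
gcd(4, 27) = 1, so the inverse exists.
Back-substitute for 1:
1 = 1·4 − 1·3
  = −1·27 + 7·4
So 4⁻¹ ≡ 7 (mod 27).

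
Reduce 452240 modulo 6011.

452240 = 75×6011 + 1415, so 452240 ≡ 1415 (mod 6011).

1415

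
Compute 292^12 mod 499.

By square-and-multiply:
12 in binary is 1100, i.e. 12 = 8 + 4.
292^1 ≡ 292 (mod 499)
292^2 ≡ 292^2 = 85264 ≡ 434 (mod 499)
292^4 ≡ 434^2 = 188356 ≡ 233 (mod 499)
292^8 ≡ 233^2 = 54289 ≡ 397 (mod 499)
292^12 = 292^8 · 292^4 ≡ 397 · 233 (mod 499).
397 · 233 = 92501 ≡ 186 (mod 499).

186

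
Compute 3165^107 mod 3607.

2153

107 in binary is 1101011, i.e. 107 = 64 + 32 + 8 + 2 + 1.
3165^1 ≡ 3165 (mod 3607)
3165^2 ≡ 3165^2 = 10017225 ≡ 586 (mod 3607)
3165^4 ≡ 586^2 = 343396 ≡ 731 (mod 3607)
3165^8 ≡ 731^2 = 534361 ≡ 525 (mod 3607)
3165^16 ≡ 525^2 = 275625 ≡ 1493 (mod 3607)
3165^32 ≡ 1493^2 = 2229049 ≡ 3530 (mod 3607)
3165^64 ≡ 3530^2 = 12460900 ≡ 2322 (mod 3607)
3165^107 = 3165^64 × 3165^32 × 3165^8 × 3165^2 × 3165^1 ≡ 2322 × 3530 × 525 × 586 × 3165 (mod 3607).
Accumulate the product:
2322 × 3530 = 8196660 ≡ 1556
1556 × 525 = 816900 ≡ 1718
1718 × 586 = 1006748 ≡ 395
395 × 3165 = 1250175 ≡ 2153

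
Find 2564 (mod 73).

9

2564 = 35·73 + 9, so 2564 ≡ 9 (mod 73).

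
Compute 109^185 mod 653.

178

185 in binary is 10111001, i.e. 185 = 128 + 32 + 16 + 8 + 1.
109^1 ≡ 109 (mod 653)
109^2 ≡ 109^2 = 11881 ≡ 127 (mod 653)
109^4 ≡ 127^2 = 16129 ≡ 457 (mod 653)
109^8 ≡ 457^2 = 208849 ≡ 542 (mod 653)
109^16 ≡ 542^2 = 293764 ≡ 567 (mod 653)
109^32 ≡ 567^2 = 321489 ≡ 213 (mod 653)
109^64 ≡ 213^2 = 45369 ≡ 312 (mod 653)
109^128 ≡ 312^2 = 97344 ≡ 47 (mod 653)
109^185 = 109^128 × 109^32 × 109^16 × 109^8 × 109^1 ≡ 47 × 213 × 567 × 542 × 109 (mod 653).
Accumulate the product:
47 × 213 = 10011 ≡ 216
216 × 567 = 122472 ≡ 361
361 × 542 = 195662 ≡ 415
415 × 109 = 45235 ≡ 178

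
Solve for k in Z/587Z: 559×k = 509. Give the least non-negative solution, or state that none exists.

gcd(559, 587) = 1, so a unique solution mod 587 exists.
559⁻¹ ≡ 566 (mod 587).
k ≡ 566×509 ≡ 464 (mod 587).

464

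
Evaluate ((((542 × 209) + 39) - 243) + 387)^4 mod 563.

543

542 × 209 = 113278 ≡ 115 (mod 563)
115 + 39 = 154
154 - 243 = -89 ≡ 474 (mod 563)
474 + 387 = 861 ≡ 298 (mod 563)
(298)^4 ≡ 543 (mod 563)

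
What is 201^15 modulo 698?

413

Using repeated squaring:
201^1 ≡ 201 (mod 698)
201^2 ≡ 201^2 = 40401 ≡ 615 (mod 698)
201^4 ≡ 615^2 = 378225 ≡ 607 (mod 698)
201^8 ≡ 607^2 = 368449 ≡ 603 (mod 698)
201^15 = 201^8 × 201^4 × 201^2 × 201^1 ≡ 603 × 607 × 615 × 201 (mod 698).
Accumulate the product:
603 × 607 = 366021 ≡ 269
269 × 615 = 165435 ≡ 9
9 × 201 = 1809 ≡ 413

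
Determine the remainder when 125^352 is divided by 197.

193

Compute successive squares:
352 in binary is 101100000, i.e. 352 = 256 + 64 + 32.
125^1 ≡ 125 (mod 197)
125^2 ≡ 125^2 = 15625 ≡ 62 (mod 197)
125^4 ≡ 62^2 = 3844 ≡ 101 (mod 197)
125^8 ≡ 101^2 = 10201 ≡ 154 (mod 197)
125^16 ≡ 154^2 = 23716 ≡ 76 (mod 197)
125^32 ≡ 76^2 = 5776 ≡ 63 (mod 197)
125^64 ≡ 63^2 = 3969 ≡ 29 (mod 197)
125^128 ≡ 29^2 = 841 ≡ 53 (mod 197)
125^256 ≡ 53^2 = 2809 ≡ 51 (mod 197)
125^352 = 125^256 * 125^64 * 125^32 ≡ 51 * 29 * 63 (mod 197).
Accumulate the product:
51 * 29 = 1479 ≡ 100
100 * 63 = 6300 ≡ 193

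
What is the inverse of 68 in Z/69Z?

Run the extended Euclidean algorithm:
69 = 1×68 + 1
68 = 68×1 + 0
gcd(68, 69) = 1, so the inverse exists.
Bézout: 1 = 1×69 − 1×68.
So 68⁻¹ ≡ −1 ≡ 68 (mod 69).

68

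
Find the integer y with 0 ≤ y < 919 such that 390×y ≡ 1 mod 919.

238

919 = 2×390 + 139
390 = 2×139 + 112
139 = 1×112 + 27
112 = 4×27 + 4
27 = 6×4 + 3
4 = 1×3 + 1
3 = 3×1 + 0
gcd(390, 919) = 1, so the inverse exists.
Bézout: 1 = −101×919 + 238×390.
So 390⁻¹ ≡ 238 (mod 919).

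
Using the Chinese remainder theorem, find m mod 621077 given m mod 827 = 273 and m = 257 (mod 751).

827⁻¹ mod 751: 827·168 ≡ 1 (mod 751), so 827⁻¹ ≡ 168.
m = 273 + 827·((257 − 273)·168 mod 751) = 273 + 827·316 = 261605.
Check: 261605 mod 827 = 273, 261605 mod 751 = 257. ✓

261605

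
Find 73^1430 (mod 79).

1430 in binary is 10110010110, i.e. 1430 = 1024 + 256 + 128 + 16 + 4 + 2.
73^1 ≡ 73 (mod 79)
73^2 ≡ 73^2 = 5329 ≡ 36 (mod 79)
73^4 ≡ 36^2 = 1296 ≡ 32 (mod 79)
73^8 ≡ 32^2 = 1024 ≡ 76 (mod 79)
73^16 ≡ 76^2 = 5776 ≡ 9 (mod 79)
73^32 ≡ 9^2 = 81 ≡ 2 (mod 79)
73^64 ≡ 2^2 = 4 (mod 79)
73^128 ≡ 4^2 = 16 (mod 79)
73^256 ≡ 16^2 = 256 ≡ 19 (mod 79)
73^512 ≡ 19^2 = 361 ≡ 45 (mod 79)
73^1024 ≡ 45^2 = 2025 ≡ 50 (mod 79)
73^1430 = 73^1024 × 73^256 × 73^128 × 73^16 × 73^4 × 73^2 ≡ 50 × 19 × 16 × 9 × 32 × 36 (mod 79).
Accumulate the product:
50 × 19 = 950 ≡ 2
2 × 16 = 32
32 × 9 = 288 ≡ 51
51 × 32 = 1632 ≡ 52
52 × 36 = 1872 ≡ 55

55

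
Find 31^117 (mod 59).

By square-and-multiply:
31^1 ≡ 31 (mod 59)
31^2 ≡ 31^2 = 961 ≡ 17 (mod 59)
31^4 ≡ 17^2 = 289 ≡ 53 (mod 59)
31^8 ≡ 53^2 = 2809 ≡ 36 (mod 59)
31^16 ≡ 36^2 = 1296 ≡ 57 (mod 59)
31^32 ≡ 57^2 = 3249 ≡ 4 (mod 59)
31^64 ≡ 4^2 = 16 (mod 59)
31^117 = 31^64 × 31^32 × 31^16 × 31^4 × 31^1 ≡ 16 × 4 × 57 × 53 × 31 (mod 59).
Accumulate the product:
16 × 4 = 64 ≡ 5
5 × 57 = 285 ≡ 49
49 × 53 = 2597 ≡ 1
1 × 31 = 31

31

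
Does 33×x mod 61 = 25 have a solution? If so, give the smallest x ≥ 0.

gcd(33, 61) = 1, so a unique solution mod 61 exists.
33⁻¹ ≡ 37 (mod 61).
x ≡ 37×25 ≡ 10 (mod 61).

10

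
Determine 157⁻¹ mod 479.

479 = 3*157 + 8
157 = 19*8 + 5
8 = 1*5 + 3
5 = 1*3 + 2
3 = 1*2 + 1
2 = 2*1 + 0
gcd(157, 479) = 1, so the inverse exists.
Bézout: 1 = 59*479 − 180*157.
So 157⁻¹ ≡ −180 ≡ 299 (mod 479).

299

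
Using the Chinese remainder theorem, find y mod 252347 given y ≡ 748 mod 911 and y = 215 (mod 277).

911⁻¹ mod 277: 911·232 ≡ 1 (mod 277), so 911⁻¹ ≡ 232.
y = 748 + 911·((215 − 748)·232 mod 277) = 748 + 911·163 = 149241.

149241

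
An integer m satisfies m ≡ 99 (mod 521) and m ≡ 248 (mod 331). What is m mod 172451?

521⁻¹ mod 331: 521·277 ≡ 1 (mod 331), so 521⁻¹ ≡ 277.
m = 99 + 521·((248 − 99)·277 mod 331) = 99 + 521·229 = 119408.

119408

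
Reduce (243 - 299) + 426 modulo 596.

370

243 - 299 = -56 ≡ 540 (mod 596)
540 + 426 = 966 ≡ 370 (mod 596)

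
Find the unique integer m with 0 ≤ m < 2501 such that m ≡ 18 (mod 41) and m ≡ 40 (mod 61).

41⁻¹ mod 61: 41*3 ≡ 1 (mod 61), so 41⁻¹ ≡ 3.
m = 18 + 41*((40 − 18)*3 mod 61) = 18 + 41*5 = 223.
Check: 223 mod 41 = 18, 223 mod 61 = 40. ✓

223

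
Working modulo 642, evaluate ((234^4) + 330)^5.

(234)^4 ≡ 570 (mod 642)
570 + 330 = 900 ≡ 258 (mod 642)
(258)^5 ≡ 120 (mod 642)

120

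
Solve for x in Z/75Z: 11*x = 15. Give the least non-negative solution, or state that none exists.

gcd(11, 75) = 1, so a unique solution mod 75 exists.
11⁻¹ ≡ 41 (mod 75).
x ≡ 41*15 ≡ 15 (mod 75).

15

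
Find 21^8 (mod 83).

61

By square-and-multiply:
21^1 ≡ 21 (mod 83)
21^2 ≡ 21^2 = 441 ≡ 26 (mod 83)
21^4 ≡ 26^2 = 676 ≡ 12 (mod 83)
21^8 ≡ 12^2 = 144 ≡ 61 (mod 83)
So 21^8 ≡ 61 (mod 83).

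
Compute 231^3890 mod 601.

287

Compute successive squares:
3890 in binary is 111100110010, i.e. 3890 = 2048 + 1024 + 512 + 256 + 32 + 16 + 2.
231^1 ≡ 231 (mod 601)
231^2 ≡ 231^2 = 53361 ≡ 473 (mod 601)
231^4 ≡ 473^2 = 223729 ≡ 157 (mod 601)
231^8 ≡ 157^2 = 24649 ≡ 8 (mod 601)
231^16 ≡ 8^2 = 64 (mod 601)
231^32 ≡ 64^2 = 4096 ≡ 490 (mod 601)
231^64 ≡ 490^2 = 240100 ≡ 301 (mod 601)
231^128 ≡ 301^2 = 90601 ≡ 451 (mod 601)
231^256 ≡ 451^2 = 203401 ≡ 263 (mod 601)
231^512 ≡ 263^2 = 69169 ≡ 54 (mod 601)
231^1024 ≡ 54^2 = 2916 ≡ 512 (mod 601)
231^2048 ≡ 512^2 = 262144 ≡ 108 (mod 601)
231^3890 = 231^2048 * 231^1024 * 231^512 * 231^256 * 231^32 * 231^16 * 231^2 ≡ 108 * 512 * 54 * 263 * 490 * 64 * 473 (mod 601).
Accumulate the product:
108 * 512 = 55296 ≡ 4
4 * 54 = 216
216 * 263 = 56808 ≡ 314
314 * 490 = 153860 ≡ 4
4 * 64 = 256
256 * 473 = 121088 ≡ 287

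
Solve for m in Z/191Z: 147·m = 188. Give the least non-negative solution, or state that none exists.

152

gcd(147, 191) = 1, so a unique solution mod 191 exists.
147⁻¹ ≡ 13 (mod 191).
m ≡ 13·188 ≡ 152 (mod 191).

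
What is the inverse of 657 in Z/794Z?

255

794 = 1*657 + 137
657 = 4*137 + 109
137 = 1*109 + 28
109 = 3*28 + 25
28 = 1*25 + 3
25 = 8*3 + 1
3 = 3*1 + 0
gcd(657, 794) = 1, so the inverse exists.
Bézout: 1 = −211*794 + 255*657.
So 657⁻¹ ≡ 255 (mod 794).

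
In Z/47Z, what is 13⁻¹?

29

Run the extended Euclidean algorithm:
47 = 3·13 + 8
13 = 1·8 + 5
8 = 1·5 + 3
5 = 1·3 + 2
3 = 1·2 + 1
2 = 2·1 + 0
gcd(13, 47) = 1, so the inverse exists.
Back-substitute for 1:
1 = 1·3 − 1·2
  = −1·5 + 2·3
  = 2·8 − 3·5
  = −3·13 + 5·8
  = 5·47 − 18·13
So 13⁻¹ ≡ −18 ≡ 29 (mod 47).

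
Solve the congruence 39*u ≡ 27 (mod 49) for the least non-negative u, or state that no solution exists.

gcd(39, 49) = 1, so a unique solution mod 49 exists.
39⁻¹ ≡ 44 (mod 49).
u ≡ 44*27 ≡ 12 (mod 49).

12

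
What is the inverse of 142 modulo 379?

371

Apply the Euclidean algorithm and back-substitute:
379 = 2·142 + 95
142 = 1·95 + 47
95 = 2·47 + 1
47 = 47·1 + 0
gcd(142, 379) = 1, so the inverse exists.
Bézout: 1 = 3·379 − 8·142.
So 142⁻¹ ≡ −8 ≡ 371 (mod 379).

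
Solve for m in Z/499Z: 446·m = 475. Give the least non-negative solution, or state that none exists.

217

gcd(446, 499) = 1, so a unique solution mod 499 exists.
446⁻¹ ≡ 386 (mod 499).
m ≡ 386·475 ≡ 217 (mod 499).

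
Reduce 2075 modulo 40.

2075 = 51·40 + 35, so 2075 ≡ 35 (mod 40).

35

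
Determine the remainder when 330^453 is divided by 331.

330

Using repeated squaring:
453 in binary is 111000101, i.e. 453 = 256 + 128 + 64 + 4 + 1.
330^1 ≡ 330 (mod 331)
330^2 ≡ 330^2 = 108900 ≡ 1 (mod 331)
330^4 ≡ 1^2 = 1 (mod 331)
330^8 ≡ 1^2 = 1 (mod 331)
330^16 ≡ 1^2 = 1 (mod 331)
330^32 ≡ 1^2 = 1 (mod 331)
330^64 ≡ 1^2 = 1 (mod 331)
330^128 ≡ 1^2 = 1 (mod 331)
330^256 ≡ 1^2 = 1 (mod 331)
330^453 = 330^256 × 330^128 × 330^64 × 330^4 × 330^1 ≡ 1 × 1 × 1 × 1 × 330 (mod 331).
Accumulate the product:
1 × 1 = 1
1 × 1 = 1
1 × 1 = 1
1 × 330 = 330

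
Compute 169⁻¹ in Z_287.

197

287 = 1*169 + 118
169 = 1*118 + 51
118 = 2*51 + 16
51 = 3*16 + 3
16 = 5*3 + 1
3 = 3*1 + 0
gcd(169, 287) = 1, so the inverse exists.
Bézout: 1 = 53*287 − 90*169.
So 169⁻¹ ≡ −90 ≡ 197 (mod 287).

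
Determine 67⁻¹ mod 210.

By the extended Euclidean algorithm:
210 = 3×67 + 9
67 = 7×9 + 4
9 = 2×4 + 1
4 = 4×1 + 0
gcd(67, 210) = 1, so the inverse exists.
Bézout: 1 = 15×210 − 47×67.
So 67⁻¹ ≡ −47 ≡ 163 (mod 210).

163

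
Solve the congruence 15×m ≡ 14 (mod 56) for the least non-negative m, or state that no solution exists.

gcd(15, 56) = 1, so a unique solution mod 56 exists.
15⁻¹ ≡ 15 (mod 56).
m ≡ 15×14 ≡ 42 (mod 56).

42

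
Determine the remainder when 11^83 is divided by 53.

37

83 in binary is 1010011, i.e. 83 = 64 + 16 + 2 + 1.
11^1 ≡ 11 (mod 53)
11^2 ≡ 11^2 = 121 ≡ 15 (mod 53)
11^4 ≡ 15^2 = 225 ≡ 13 (mod 53)
11^8 ≡ 13^2 = 169 ≡ 10 (mod 53)
11^16 ≡ 10^2 = 100 ≡ 47 (mod 53)
11^32 ≡ 47^2 = 2209 ≡ 36 (mod 53)
11^64 ≡ 36^2 = 1296 ≡ 24 (mod 53)
11^83 = 11^64 × 11^16 × 11^2 × 11^1 ≡ 24 × 47 × 15 × 11 (mod 53).
Accumulate the product:
24 × 47 = 1128 ≡ 15
15 × 15 = 225 ≡ 13
13 × 11 = 143 ≡ 37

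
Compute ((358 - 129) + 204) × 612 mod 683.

675

358 - 129 = 229
229 + 204 = 433
433 × 612 = 264996 ≡ 675 (mod 683)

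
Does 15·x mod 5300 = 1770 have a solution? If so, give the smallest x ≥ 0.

gcd(15, 5300) = 5, and 5 | 1770, so solutions exist.
Divide through by 5: 3·x ≡ 354 (mod 1060).
3⁻¹ ≡ 707 (mod 1060).
x ≡ 707·354 ≡ 118 (mod 1060).
The smallest non-negative solution is x = 118.

118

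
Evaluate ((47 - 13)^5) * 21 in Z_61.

47 - 13 = 34
(34)^5 ≡ 1 (mod 61)
1 * 21 = 21

21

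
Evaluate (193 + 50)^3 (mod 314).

193 + 50 = 243
(243)^3 ≡ 49 (mod 314)

49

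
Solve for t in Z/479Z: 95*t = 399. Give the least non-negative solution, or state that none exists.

100

gcd(95, 479) = 1, so a unique solution mod 479 exists.
95⁻¹ ≡ 358 (mod 479).
t ≡ 358*399 ≡ 100 (mod 479).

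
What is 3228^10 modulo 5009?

By square-and-multiply:
10 in binary is 1010, i.e. 10 = 8 + 2.
3228^1 ≡ 3228 (mod 5009)
3228^2 ≡ 3228^2 = 10419984 ≡ 1264 (mod 5009)
3228^4 ≡ 1264^2 = 1597696 ≡ 4834 (mod 5009)
3228^8 ≡ 4834^2 = 23367556 ≡ 571 (mod 5009)
3228^10 = 3228^8 · 3228^2 ≡ 571 · 1264 (mod 5009).
571 · 1264 = 721744 ≡ 448 (mod 5009).

448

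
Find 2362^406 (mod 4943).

406 in binary is 110010110, i.e. 406 = 256 + 128 + 16 + 4 + 2.
2362^1 ≡ 2362 (mod 4943)
2362^2 ≡ 2362^2 = 5579044 ≡ 3340 (mod 4943)
2362^4 ≡ 3340^2 = 11155600 ≡ 4192 (mod 4943)
2362^8 ≡ 4192^2 = 17572864 ≡ 499 (mod 4943)
2362^16 ≡ 499^2 = 249001 ≡ 1851 (mod 4943)
2362^32 ≡ 1851^2 = 3426201 ≡ 702 (mod 4943)
2362^64 ≡ 702^2 = 492804 ≡ 3447 (mod 4943)
2362^128 ≡ 3447^2 = 11881809 ≡ 3780 (mod 4943)
2362^256 ≡ 3780^2 = 14288400 ≡ 3130 (mod 4943)
2362^406 = 2362^256 · 2362^128 · 2362^16 · 2362^4 · 2362^2 ≡ 3130 · 3780 · 1851 · 4192 · 3340 (mod 4943).
Accumulate the product:
3130 · 3780 = 11831400 ≡ 2801
2801 · 1851 = 5184651 ≡ 4387
4387 · 4192 = 18390304 ≡ 2344
2344 · 3340 = 7828960 ≡ 4191

4191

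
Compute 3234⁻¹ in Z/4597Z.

By the extended Euclidean algorithm:
4597 = 1×3234 + 1363
3234 = 2×1363 + 508
1363 = 2×508 + 347
508 = 1×347 + 161
347 = 2×161 + 25
161 = 6×25 + 11
25 = 2×11 + 3
11 = 3×3 + 2
3 = 1×2 + 1
2 = 2×1 + 0
gcd(3234, 4597) = 1, so the inverse exists.
Back-substitute for 1:
1 = 1×3 − 1×2
  = −1×11 + 4×3
  = 4×25 − 9×11
  = −9×161 + 58×25
  = 58×347 − 125×161
  = −125×508 + 183×347
  = 183×1363 − 491×508
  = −491×3234 + 1165×1363
  = 1165×4597 − 1656×3234
So 3234⁻¹ ≡ −1656 ≡ 2941 (mod 4597).

2941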